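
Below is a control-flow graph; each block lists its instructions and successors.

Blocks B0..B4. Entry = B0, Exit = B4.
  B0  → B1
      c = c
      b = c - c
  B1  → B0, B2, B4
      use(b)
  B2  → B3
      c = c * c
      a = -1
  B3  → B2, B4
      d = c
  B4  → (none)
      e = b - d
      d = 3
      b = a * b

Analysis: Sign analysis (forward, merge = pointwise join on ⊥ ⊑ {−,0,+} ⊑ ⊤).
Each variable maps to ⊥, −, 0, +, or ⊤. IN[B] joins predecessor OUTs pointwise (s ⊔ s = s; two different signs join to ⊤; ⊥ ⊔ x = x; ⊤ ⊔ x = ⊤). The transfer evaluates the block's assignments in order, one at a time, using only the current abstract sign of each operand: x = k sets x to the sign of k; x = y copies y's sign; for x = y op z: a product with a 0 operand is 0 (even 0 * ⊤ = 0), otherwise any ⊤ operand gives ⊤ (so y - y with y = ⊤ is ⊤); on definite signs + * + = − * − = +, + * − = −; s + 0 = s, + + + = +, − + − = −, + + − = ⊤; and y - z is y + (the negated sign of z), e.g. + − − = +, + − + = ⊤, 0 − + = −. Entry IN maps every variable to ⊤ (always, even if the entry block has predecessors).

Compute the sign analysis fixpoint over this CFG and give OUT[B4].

Converged values:
  B0:   IN=(all ⊤)   OUT=(all ⊤)
  B1:   IN=(all ⊤)   OUT=(all ⊤)
  B2:   IN=(all ⊤)   OUT={a:-; rest ⊤}
  B3:   IN={a:-; rest ⊤}   OUT={a:-; rest ⊤}
  B4:   IN=(all ⊤)   OUT={d:+; rest ⊤}

Merge at B4: IN[B4] = OUT[B1] ⊔ OUT[B3] = {a: ⊤, b: ⊤, c: ⊤, d: ⊤, e: ⊤, f: ⊤}
Applying B4's transfer function to that IN value gives OUT[B4] (row B4 above).

Answer: {a: ⊤, b: ⊤, c: ⊤, d: +, e: ⊤, f: ⊤}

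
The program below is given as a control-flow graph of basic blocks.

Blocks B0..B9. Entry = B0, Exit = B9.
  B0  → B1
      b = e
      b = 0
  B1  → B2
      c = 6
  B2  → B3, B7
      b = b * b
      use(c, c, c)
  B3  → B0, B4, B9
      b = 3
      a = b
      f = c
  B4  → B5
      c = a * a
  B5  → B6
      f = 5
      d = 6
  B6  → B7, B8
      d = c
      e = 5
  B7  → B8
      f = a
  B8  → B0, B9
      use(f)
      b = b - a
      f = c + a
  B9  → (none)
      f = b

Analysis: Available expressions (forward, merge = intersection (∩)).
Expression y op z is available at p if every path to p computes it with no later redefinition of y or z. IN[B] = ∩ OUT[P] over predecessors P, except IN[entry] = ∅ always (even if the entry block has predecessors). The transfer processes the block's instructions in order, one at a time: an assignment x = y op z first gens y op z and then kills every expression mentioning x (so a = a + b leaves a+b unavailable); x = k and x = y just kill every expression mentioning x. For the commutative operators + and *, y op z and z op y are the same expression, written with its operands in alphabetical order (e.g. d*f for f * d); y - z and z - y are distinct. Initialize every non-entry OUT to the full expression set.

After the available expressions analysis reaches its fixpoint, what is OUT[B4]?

Answer: {a*a}

Working:
Per-block solution:
  B0: | IN={} | OUT={}
  B1: | IN={} | OUT={}
  B2: | IN={} | OUT={}
  B3: | IN={} | OUT={}
  B4: | IN={} | OUT={a*a}
  B5: | IN={a*a} | OUT={a*a}
  B6: | IN={a*a} | OUT={a*a}
  B7: | IN={} | OUT={}
  B8: | IN={} | OUT={a+c}
  B9: | IN={} | OUT={}

Merge at B4: IN[B4] = OUT[B3] = {}
Applying B4's transfer function to that IN value gives OUT[B4] (row B4 above).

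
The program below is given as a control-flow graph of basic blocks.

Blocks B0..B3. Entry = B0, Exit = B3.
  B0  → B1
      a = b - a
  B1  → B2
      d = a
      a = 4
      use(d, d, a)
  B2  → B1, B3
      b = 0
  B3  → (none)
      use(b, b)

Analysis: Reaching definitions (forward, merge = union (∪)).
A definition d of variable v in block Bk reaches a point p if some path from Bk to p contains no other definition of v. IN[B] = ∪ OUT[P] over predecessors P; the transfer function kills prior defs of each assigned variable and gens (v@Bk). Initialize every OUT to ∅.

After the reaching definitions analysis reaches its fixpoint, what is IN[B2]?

Converged values:
  B0: | IN={} | OUT={a@B0}
  B1: | IN={a@B0, a@B1, b@B2, d@B1} | OUT={a@B1, b@B2, d@B1}
  B2: | IN={a@B1, b@B2, d@B1} | OUT={a@B1, b@B2, d@B1}
  B3: | IN={a@B1, b@B2, d@B1} | OUT={a@B1, b@B2, d@B1}

Merge at B2: IN[B2] = OUT[B1] = {a@B1, b@B2, d@B1}

Answer: {a@B1, b@B2, d@B1}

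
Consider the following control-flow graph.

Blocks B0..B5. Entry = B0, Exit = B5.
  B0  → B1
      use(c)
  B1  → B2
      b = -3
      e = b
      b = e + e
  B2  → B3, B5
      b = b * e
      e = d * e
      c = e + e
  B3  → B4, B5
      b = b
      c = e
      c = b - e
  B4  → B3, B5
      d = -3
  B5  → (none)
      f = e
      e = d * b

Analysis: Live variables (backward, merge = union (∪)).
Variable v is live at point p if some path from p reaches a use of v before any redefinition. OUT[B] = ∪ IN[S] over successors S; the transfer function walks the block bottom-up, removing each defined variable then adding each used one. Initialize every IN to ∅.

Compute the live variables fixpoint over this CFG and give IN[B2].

Answer: {b, d, e}

Derivation:
Fixpoint table:
  B0:  IN={c, d}  OUT={d}
  B1:  IN={d}  OUT={b, d, e}
  B2:  IN={b, d, e}  OUT={b, d, e}
  B3:  IN={b, d, e}  OUT={b, d, e}
  B4:  IN={b, e}  OUT={b, d, e}
  B5:  IN={b, d, e}  OUT={}

Merge at B2: OUT[B2] = IN[B3] ⊔ IN[B5] = {b, d, e}
Applying B2's transfer function to that OUT value gives IN[B2] (row B2 above).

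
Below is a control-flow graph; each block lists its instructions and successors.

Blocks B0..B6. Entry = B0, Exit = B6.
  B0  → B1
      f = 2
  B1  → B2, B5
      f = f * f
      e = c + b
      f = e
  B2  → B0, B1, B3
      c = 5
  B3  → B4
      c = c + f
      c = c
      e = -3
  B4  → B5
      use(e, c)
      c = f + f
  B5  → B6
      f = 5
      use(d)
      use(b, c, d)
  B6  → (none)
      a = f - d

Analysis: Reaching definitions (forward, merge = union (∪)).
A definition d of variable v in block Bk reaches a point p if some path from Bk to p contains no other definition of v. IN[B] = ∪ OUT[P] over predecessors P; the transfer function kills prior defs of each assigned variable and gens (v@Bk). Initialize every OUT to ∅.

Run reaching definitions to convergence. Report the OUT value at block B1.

Answer: {c@B2, e@B1, f@B1}

Working:
Per-block solution:
  B0:  IN={c@B2, e@B1, f@B1}  OUT={c@B2, e@B1, f@B0}
  B1:  IN={c@B2, e@B1, f@B0, f@B1}  OUT={c@B2, e@B1, f@B1}
  B2:  IN={c@B2, e@B1, f@B1}  OUT={c@B2, e@B1, f@B1}
  B3:  IN={c@B2, e@B1, f@B1}  OUT={c@B3, e@B3, f@B1}
  B4:  IN={c@B3, e@B3, f@B1}  OUT={c@B4, e@B3, f@B1}
  B5:  IN={c@B2, c@B4, e@B1, e@B3, f@B1}  OUT={c@B2, c@B4, e@B1, e@B3, f@B5}
  B6:  IN={c@B2, c@B4, e@B1, e@B3, f@B5}  OUT={a@B6, c@B2, c@B4, e@B1, e@B3, f@B5}

Merge at B1: IN[B1] = OUT[B0] ⊔ OUT[B2] = {c@B2, e@B1, f@B0, f@B1}
Applying B1's transfer function to that IN value gives OUT[B1] (row B1 above).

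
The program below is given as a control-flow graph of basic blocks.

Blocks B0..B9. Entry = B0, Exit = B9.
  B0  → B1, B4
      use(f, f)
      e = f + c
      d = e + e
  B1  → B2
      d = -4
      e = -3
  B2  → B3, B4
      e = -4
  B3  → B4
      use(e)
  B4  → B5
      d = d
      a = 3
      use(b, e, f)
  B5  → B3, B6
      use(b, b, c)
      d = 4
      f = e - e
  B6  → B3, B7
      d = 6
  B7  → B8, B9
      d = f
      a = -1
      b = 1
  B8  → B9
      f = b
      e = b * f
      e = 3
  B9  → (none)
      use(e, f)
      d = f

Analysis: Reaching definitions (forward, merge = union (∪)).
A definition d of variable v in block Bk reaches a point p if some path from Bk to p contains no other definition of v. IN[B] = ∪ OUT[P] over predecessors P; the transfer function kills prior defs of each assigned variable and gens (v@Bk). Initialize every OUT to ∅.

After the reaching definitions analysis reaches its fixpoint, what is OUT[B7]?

Answer: {a@B7, b@B7, d@B7, e@B0, e@B2, f@B5}

Derivation:
Fixpoint table:
  B0: | IN={} | OUT={d@B0, e@B0}
  B1: | IN={d@B0, e@B0} | OUT={d@B1, e@B1}
  B2: | IN={d@B1, e@B1} | OUT={d@B1, e@B2}
  B3: | IN={a@B4, d@B1, d@B5, d@B6, e@B0, e@B2, f@B5} | OUT={a@B4, d@B1, d@B5, d@B6, e@B0, e@B2, f@B5}
  B4: | IN={a@B4, d@B0, d@B1, d@B5, d@B6, e@B0, e@B2, f@B5} | OUT={a@B4, d@B4, e@B0, e@B2, f@B5}
  B5: | IN={a@B4, d@B4, e@B0, e@B2, f@B5} | OUT={a@B4, d@B5, e@B0, e@B2, f@B5}
  B6: | IN={a@B4, d@B5, e@B0, e@B2, f@B5} | OUT={a@B4, d@B6, e@B0, e@B2, f@B5}
  B7: | IN={a@B4, d@B6, e@B0, e@B2, f@B5} | OUT={a@B7, b@B7, d@B7, e@B0, e@B2, f@B5}
  B8: | IN={a@B7, b@B7, d@B7, e@B0, e@B2, f@B5} | OUT={a@B7, b@B7, d@B7, e@B8, f@B8}
  B9: | IN={a@B7, b@B7, d@B7, e@B0, e@B2, e@B8, f@B5, f@B8} | OUT={a@B7, b@B7, d@B9, e@B0, e@B2, e@B8, f@B5, f@B8}

Merge at B7: IN[B7] = OUT[B6] = {a@B4, d@B6, e@B0, e@B2, f@B5}
Applying B7's transfer function to that IN value gives OUT[B7] (row B7 above).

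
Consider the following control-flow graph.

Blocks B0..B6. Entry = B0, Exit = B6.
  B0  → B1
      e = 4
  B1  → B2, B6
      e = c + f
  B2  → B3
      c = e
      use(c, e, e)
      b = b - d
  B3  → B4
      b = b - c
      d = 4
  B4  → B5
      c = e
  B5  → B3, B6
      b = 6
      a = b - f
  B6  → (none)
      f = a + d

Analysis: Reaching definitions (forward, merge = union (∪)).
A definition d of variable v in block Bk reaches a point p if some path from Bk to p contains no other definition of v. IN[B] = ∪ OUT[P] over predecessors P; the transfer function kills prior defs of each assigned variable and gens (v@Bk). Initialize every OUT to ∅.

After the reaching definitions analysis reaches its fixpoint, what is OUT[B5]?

Fixpoint table:
  B0:   IN={}   OUT={e@B0}
  B1:   IN={e@B0}   OUT={e@B1}
  B2:   IN={e@B1}   OUT={b@B2, c@B2, e@B1}
  B3:   IN={a@B5, b@B2, b@B5, c@B2, c@B4, d@B3, e@B1}   OUT={a@B5, b@B3, c@B2, c@B4, d@B3, e@B1}
  B4:   IN={a@B5, b@B3, c@B2, c@B4, d@B3, e@B1}   OUT={a@B5, b@B3, c@B4, d@B3, e@B1}
  B5:   IN={a@B5, b@B3, c@B4, d@B3, e@B1}   OUT={a@B5, b@B5, c@B4, d@B3, e@B1}
  B6:   IN={a@B5, b@B5, c@B4, d@B3, e@B1}   OUT={a@B5, b@B5, c@B4, d@B3, e@B1, f@B6}

Merge at B5: IN[B5] = OUT[B4] = {a@B5, b@B3, c@B4, d@B3, e@B1}
Applying B5's transfer function to that IN value gives OUT[B5] (row B5 above).

Answer: {a@B5, b@B5, c@B4, d@B3, e@B1}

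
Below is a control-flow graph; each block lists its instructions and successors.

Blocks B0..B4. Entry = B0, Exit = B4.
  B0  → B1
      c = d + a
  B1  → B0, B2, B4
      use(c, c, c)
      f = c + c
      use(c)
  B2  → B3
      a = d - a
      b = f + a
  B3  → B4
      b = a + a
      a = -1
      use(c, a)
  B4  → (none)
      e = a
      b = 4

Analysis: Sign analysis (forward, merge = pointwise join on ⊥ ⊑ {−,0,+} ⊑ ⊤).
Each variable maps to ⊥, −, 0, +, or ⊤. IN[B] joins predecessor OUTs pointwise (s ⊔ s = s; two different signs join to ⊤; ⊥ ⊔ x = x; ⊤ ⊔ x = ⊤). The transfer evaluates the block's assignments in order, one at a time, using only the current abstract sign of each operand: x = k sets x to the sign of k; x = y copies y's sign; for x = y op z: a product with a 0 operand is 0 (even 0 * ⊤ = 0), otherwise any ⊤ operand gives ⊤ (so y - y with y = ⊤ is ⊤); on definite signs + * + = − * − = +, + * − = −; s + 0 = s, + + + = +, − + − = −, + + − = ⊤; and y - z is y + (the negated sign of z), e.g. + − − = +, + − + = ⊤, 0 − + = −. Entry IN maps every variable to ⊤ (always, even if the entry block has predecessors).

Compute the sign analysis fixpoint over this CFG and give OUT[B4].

Fixpoint table:
  B0: | IN=(all ⊤) | OUT=(all ⊤)
  B1: | IN=(all ⊤) | OUT=(all ⊤)
  B2: | IN=(all ⊤) | OUT=(all ⊤)
  B3: | IN=(all ⊤) | OUT={a:-; rest ⊤}
  B4: | IN=(all ⊤) | OUT={b:+; rest ⊤}

Merge at B4: IN[B4] = OUT[B1] ⊔ OUT[B3] = {a: ⊤, b: ⊤, c: ⊤, d: ⊤, e: ⊤, f: ⊤}
Applying B4's transfer function to that IN value gives OUT[B4] (row B4 above).

Answer: {a: ⊤, b: +, c: ⊤, d: ⊤, e: ⊤, f: ⊤}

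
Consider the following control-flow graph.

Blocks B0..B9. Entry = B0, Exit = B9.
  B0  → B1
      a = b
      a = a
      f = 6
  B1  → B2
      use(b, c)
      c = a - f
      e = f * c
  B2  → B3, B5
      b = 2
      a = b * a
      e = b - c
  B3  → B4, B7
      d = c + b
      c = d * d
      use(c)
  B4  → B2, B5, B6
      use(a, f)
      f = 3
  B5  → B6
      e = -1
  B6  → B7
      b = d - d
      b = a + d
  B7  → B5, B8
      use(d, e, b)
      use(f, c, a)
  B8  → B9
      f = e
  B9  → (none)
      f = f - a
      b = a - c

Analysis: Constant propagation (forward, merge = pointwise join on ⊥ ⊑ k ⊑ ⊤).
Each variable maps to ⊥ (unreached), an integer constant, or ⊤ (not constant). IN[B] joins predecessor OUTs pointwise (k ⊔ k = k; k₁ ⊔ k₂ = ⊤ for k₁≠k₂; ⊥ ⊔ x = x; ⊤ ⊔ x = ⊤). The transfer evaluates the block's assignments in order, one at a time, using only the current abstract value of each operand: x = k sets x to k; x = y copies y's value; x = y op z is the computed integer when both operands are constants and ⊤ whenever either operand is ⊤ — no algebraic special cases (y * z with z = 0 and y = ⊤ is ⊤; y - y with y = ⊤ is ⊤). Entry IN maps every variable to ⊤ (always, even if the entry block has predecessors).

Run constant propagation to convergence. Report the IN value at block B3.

Answer: {a: ⊤, b: 2, c: ⊤, d: ⊤, e: ⊤, f: ⊤}

Working:
Converged values:
  B0: | IN=(all ⊤) | OUT={f:6; rest ⊤}
  B1: | IN={f:6; rest ⊤} | OUT={f:6; rest ⊤}
  B2: | IN=(all ⊤) | OUT={b:2; rest ⊤}
  B3: | IN={b:2; rest ⊤} | OUT={b:2; rest ⊤}
  B4: | IN={b:2; rest ⊤} | OUT={b:2, f:3; rest ⊤}
  B5: | IN=(all ⊤) | OUT={e:-1; rest ⊤}
  B6: | IN=(all ⊤) | OUT=(all ⊤)
  B7: | IN=(all ⊤) | OUT=(all ⊤)
  B8: | IN=(all ⊤) | OUT=(all ⊤)
  B9: | IN=(all ⊤) | OUT=(all ⊤)

Merge at B3: IN[B3] = OUT[B2] = {a: ⊤, b: 2, c: ⊤, d: ⊤, e: ⊤, f: ⊤}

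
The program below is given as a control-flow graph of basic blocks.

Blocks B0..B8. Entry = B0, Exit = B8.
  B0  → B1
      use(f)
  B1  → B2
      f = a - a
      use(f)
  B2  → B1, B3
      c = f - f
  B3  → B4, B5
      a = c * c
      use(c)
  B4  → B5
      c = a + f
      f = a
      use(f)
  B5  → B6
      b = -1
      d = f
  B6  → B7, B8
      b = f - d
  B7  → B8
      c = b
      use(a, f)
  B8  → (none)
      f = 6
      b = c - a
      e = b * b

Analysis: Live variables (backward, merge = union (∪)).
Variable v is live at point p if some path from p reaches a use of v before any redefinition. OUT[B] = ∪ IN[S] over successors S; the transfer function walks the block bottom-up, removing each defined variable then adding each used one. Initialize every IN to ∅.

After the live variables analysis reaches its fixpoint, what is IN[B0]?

Fixpoint table:
  B0:   IN={a, f}   OUT={a}
  B1:   IN={a}   OUT={a, f}
  B2:   IN={a, f}   OUT={a, c, f}
  B3:   IN={c, f}   OUT={a, c, f}
  B4:   IN={a, f}   OUT={a, c, f}
  B5:   IN={a, c, f}   OUT={a, c, d, f}
  B6:   IN={a, c, d, f}   OUT={a, b, c, f}
  B7:   IN={a, b, f}   OUT={a, c}
  B8:   IN={a, c}   OUT={}

Merge at B0: OUT[B0] = IN[B1] = {a}
Applying B0's transfer function to that OUT value gives IN[B0] (row B0 above).

Answer: {a, f}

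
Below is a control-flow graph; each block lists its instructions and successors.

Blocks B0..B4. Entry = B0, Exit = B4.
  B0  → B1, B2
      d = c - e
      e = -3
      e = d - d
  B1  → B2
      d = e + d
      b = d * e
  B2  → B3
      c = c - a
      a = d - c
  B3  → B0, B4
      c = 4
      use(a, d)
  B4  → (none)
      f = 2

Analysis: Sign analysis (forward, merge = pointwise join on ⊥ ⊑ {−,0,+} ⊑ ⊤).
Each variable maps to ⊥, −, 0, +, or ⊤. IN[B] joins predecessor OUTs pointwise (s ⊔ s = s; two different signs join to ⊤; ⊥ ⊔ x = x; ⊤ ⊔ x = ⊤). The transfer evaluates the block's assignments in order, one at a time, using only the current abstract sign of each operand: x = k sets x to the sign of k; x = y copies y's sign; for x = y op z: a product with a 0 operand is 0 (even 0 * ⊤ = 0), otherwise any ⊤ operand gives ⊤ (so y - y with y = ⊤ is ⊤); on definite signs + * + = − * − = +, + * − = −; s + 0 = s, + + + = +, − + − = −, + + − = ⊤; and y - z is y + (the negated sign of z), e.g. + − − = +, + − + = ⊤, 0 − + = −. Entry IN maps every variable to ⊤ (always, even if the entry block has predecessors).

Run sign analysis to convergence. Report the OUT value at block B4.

Answer: {a: ⊤, b: ⊤, c: +, d: ⊤, e: ⊤, f: +}

Trace:
Per-block solution:
  B0:   IN=(all ⊤)   OUT=(all ⊤)
  B1:   IN=(all ⊤)   OUT=(all ⊤)
  B2:   IN=(all ⊤)   OUT=(all ⊤)
  B3:   IN=(all ⊤)   OUT={c:+; rest ⊤}
  B4:   IN={c:+; rest ⊤}   OUT={c:+, f:+; rest ⊤}

Merge at B4: IN[B4] = OUT[B3] = {a: ⊤, b: ⊤, c: +, d: ⊤, e: ⊤, f: ⊤}
Applying B4's transfer function to that IN value gives OUT[B4] (row B4 above).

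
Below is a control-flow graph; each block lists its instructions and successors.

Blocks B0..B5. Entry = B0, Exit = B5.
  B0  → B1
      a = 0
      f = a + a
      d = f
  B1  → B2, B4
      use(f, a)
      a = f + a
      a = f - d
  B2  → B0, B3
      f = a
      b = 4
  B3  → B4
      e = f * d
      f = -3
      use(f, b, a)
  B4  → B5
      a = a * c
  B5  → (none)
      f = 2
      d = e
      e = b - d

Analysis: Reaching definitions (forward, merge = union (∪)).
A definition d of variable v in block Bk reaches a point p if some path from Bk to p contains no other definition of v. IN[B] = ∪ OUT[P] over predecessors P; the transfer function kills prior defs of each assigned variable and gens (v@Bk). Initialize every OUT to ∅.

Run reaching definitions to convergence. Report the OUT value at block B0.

Fixpoint table:
  B0: | IN={a@B1, b@B2, d@B0, f@B2} | OUT={a@B0, b@B2, d@B0, f@B0}
  B1: | IN={a@B0, b@B2, d@B0, f@B0} | OUT={a@B1, b@B2, d@B0, f@B0}
  B2: | IN={a@B1, b@B2, d@B0, f@B0} | OUT={a@B1, b@B2, d@B0, f@B2}
  B3: | IN={a@B1, b@B2, d@B0, f@B2} | OUT={a@B1, b@B2, d@B0, e@B3, f@B3}
  B4: | IN={a@B1, b@B2, d@B0, e@B3, f@B0, f@B3} | OUT={a@B4, b@B2, d@B0, e@B3, f@B0, f@B3}
  B5: | IN={a@B4, b@B2, d@B0, e@B3, f@B0, f@B3} | OUT={a@B4, b@B2, d@B5, e@B5, f@B5}

Merge at B0 (entry node, so the boundary value {} is joined with the incoming edge(s)): IN[B0] = {} ⊔ OUT[B2] = {a@B1, b@B2, d@B0, f@B2}
Applying B0's transfer function to that IN value gives OUT[B0] (row B0 above).

Answer: {a@B0, b@B2, d@B0, f@B0}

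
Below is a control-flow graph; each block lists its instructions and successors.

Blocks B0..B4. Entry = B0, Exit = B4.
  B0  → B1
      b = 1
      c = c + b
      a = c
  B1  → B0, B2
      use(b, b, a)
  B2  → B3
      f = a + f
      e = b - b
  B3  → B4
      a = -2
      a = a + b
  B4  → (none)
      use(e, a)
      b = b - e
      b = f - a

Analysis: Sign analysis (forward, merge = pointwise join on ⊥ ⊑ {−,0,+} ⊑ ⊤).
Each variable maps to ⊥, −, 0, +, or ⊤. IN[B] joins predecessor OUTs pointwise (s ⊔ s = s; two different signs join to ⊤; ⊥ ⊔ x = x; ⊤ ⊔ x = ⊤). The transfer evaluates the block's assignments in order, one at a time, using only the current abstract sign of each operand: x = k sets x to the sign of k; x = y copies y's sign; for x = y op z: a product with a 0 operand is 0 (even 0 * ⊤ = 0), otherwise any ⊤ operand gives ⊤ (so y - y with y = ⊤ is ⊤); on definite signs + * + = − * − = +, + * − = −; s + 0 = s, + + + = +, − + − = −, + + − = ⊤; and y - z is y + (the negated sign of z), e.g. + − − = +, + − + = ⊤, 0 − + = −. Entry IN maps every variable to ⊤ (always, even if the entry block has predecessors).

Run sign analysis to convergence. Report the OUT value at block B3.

Per-block solution:
  B0:  IN=(all ⊤)  OUT={b:+; rest ⊤}
  B1:  IN={b:+; rest ⊤}  OUT={b:+; rest ⊤}
  B2:  IN={b:+; rest ⊤}  OUT={b:+; rest ⊤}
  B3:  IN={b:+; rest ⊤}  OUT={b:+; rest ⊤}
  B4:  IN={b:+; rest ⊤}  OUT=(all ⊤)

Merge at B3: IN[B3] = OUT[B2] = {a: ⊤, b: +, c: ⊤, d: ⊤, e: ⊤, f: ⊤}
Applying B3's transfer function to that IN value gives OUT[B3] (row B3 above).

Answer: {a: ⊤, b: +, c: ⊤, d: ⊤, e: ⊤, f: ⊤}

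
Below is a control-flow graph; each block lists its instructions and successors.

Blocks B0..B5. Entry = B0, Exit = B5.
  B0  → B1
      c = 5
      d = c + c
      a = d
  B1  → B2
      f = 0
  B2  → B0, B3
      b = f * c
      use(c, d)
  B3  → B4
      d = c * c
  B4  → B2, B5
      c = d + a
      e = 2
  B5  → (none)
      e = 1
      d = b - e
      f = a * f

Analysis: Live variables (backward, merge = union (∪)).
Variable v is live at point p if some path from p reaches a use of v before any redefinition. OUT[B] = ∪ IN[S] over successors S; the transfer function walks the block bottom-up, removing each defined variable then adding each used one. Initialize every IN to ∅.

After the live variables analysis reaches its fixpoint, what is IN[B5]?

Fixpoint table:
  B0:   IN={}   OUT={a, c, d}
  B1:   IN={a, c, d}   OUT={a, c, d, f}
  B2:   IN={a, c, d, f}   OUT={a, b, c, f}
  B3:   IN={a, b, c, f}   OUT={a, b, d, f}
  B4:   IN={a, b, d, f}   OUT={a, b, c, d, f}
  B5:   IN={a, b, f}   OUT={}

B5 is the boundary node: OUT[B5] = {}
Applying B5's transfer function to that OUT value gives IN[B5] (row B5 above).

Answer: {a, b, f}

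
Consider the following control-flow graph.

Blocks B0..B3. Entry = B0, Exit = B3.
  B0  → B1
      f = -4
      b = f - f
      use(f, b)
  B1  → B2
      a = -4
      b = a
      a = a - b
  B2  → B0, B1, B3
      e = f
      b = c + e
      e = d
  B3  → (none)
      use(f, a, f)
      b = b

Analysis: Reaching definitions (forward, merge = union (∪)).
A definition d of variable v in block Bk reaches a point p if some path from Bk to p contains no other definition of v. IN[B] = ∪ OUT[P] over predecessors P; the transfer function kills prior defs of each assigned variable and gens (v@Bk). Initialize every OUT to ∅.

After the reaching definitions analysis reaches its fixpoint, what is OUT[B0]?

Answer: {a@B1, b@B0, e@B2, f@B0}

Derivation:
Fixpoint table:
  B0:  IN={a@B1, b@B2, e@B2, f@B0}  OUT={a@B1, b@B0, e@B2, f@B0}
  B1:  IN={a@B1, b@B0, b@B2, e@B2, f@B0}  OUT={a@B1, b@B1, e@B2, f@B0}
  B2:  IN={a@B1, b@B1, e@B2, f@B0}  OUT={a@B1, b@B2, e@B2, f@B0}
  B3:  IN={a@B1, b@B2, e@B2, f@B0}  OUT={a@B1, b@B3, e@B2, f@B0}

Merge at B0 (entry node, so the boundary value {} is joined with the incoming edge(s)): IN[B0] = {} ⊔ OUT[B2] = {a@B1, b@B2, e@B2, f@B0}
Applying B0's transfer function to that IN value gives OUT[B0] (row B0 above).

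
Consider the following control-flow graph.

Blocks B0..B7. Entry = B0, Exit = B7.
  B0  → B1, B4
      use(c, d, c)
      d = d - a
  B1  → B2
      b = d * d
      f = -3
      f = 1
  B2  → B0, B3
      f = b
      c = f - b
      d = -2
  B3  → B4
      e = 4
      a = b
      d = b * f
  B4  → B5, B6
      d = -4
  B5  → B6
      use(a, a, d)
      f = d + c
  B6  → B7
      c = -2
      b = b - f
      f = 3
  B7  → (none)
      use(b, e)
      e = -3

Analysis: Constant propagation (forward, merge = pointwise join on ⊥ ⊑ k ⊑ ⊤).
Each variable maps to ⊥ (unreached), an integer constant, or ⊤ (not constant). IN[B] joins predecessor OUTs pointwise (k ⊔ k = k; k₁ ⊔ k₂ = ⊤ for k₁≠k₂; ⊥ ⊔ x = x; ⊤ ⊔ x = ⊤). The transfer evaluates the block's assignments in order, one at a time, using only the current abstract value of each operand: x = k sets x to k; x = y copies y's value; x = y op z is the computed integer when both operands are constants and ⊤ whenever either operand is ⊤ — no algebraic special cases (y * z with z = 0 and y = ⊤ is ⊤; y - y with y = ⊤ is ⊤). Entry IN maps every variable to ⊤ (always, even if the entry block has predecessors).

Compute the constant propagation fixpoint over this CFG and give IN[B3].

Answer: {a: ⊤, b: ⊤, c: ⊤, d: -2, e: ⊤, f: ⊤}

Derivation:
Per-block solution:
  B0:  IN=(all ⊤)  OUT=(all ⊤)
  B1:  IN=(all ⊤)  OUT={f:1; rest ⊤}
  B2:  IN={f:1; rest ⊤}  OUT={d:-2; rest ⊤}
  B3:  IN={d:-2; rest ⊤}  OUT={e:4; rest ⊤}
  B4:  IN=(all ⊤)  OUT={d:-4; rest ⊤}
  B5:  IN={d:-4; rest ⊤}  OUT={d:-4; rest ⊤}
  B6:  IN={d:-4; rest ⊤}  OUT={c:-2, d:-4, f:3; rest ⊤}
  B7:  IN={c:-2, d:-4, f:3; rest ⊤}  OUT={c:-2, d:-4, e:-3, f:3; rest ⊤}

Merge at B3: IN[B3] = OUT[B2] = {a: ⊤, b: ⊤, c: ⊤, d: -2, e: ⊤, f: ⊤}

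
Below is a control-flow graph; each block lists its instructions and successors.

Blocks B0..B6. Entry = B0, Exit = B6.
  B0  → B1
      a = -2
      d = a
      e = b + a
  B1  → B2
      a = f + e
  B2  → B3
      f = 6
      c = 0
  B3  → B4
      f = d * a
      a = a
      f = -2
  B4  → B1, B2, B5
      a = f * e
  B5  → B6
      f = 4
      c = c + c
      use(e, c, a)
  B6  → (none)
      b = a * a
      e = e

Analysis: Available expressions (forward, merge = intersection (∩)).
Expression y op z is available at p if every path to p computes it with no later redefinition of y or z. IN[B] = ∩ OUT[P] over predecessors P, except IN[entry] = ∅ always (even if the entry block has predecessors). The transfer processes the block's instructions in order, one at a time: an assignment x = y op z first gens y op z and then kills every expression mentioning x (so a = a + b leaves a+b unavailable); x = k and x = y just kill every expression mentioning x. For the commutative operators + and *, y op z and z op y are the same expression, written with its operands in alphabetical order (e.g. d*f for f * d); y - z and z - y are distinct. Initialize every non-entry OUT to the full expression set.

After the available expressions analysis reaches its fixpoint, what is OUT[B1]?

Per-block solution:
  B0:  IN={}  OUT={a+b}
  B1:  IN={}  OUT={e+f}
  B2:  IN={}  OUT={}
  B3:  IN={}  OUT={}
  B4:  IN={}  OUT={e*f}
  B5:  IN={e*f}  OUT={}
  B6:  IN={}  OUT={a*a}

Merge at B1: IN[B1] = OUT[B0] ∩ OUT[B4] = {}
Applying B1's transfer function to that IN value gives OUT[B1] (row B1 above).

Answer: {e+f}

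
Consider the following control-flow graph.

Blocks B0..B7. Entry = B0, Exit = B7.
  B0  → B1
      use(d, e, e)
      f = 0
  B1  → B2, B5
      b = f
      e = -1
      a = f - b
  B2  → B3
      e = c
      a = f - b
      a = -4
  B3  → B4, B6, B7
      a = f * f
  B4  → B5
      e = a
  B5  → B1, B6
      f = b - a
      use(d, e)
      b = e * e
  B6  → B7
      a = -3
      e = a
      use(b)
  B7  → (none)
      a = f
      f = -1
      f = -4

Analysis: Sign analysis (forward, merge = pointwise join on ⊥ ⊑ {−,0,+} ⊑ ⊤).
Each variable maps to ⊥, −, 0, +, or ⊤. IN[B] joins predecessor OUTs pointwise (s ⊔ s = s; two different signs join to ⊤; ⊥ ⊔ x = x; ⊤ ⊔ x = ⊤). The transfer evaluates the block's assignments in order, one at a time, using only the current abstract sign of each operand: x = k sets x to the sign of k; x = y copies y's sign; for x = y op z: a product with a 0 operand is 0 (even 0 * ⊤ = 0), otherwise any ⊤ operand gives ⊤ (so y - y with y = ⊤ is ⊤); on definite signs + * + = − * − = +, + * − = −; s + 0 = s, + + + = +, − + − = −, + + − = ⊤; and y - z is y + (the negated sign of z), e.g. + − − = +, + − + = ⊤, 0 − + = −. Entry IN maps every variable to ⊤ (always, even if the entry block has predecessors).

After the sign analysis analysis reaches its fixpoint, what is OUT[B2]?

Per-block solution:
  B0:   IN=(all ⊤)   OUT={f:0; rest ⊤}
  B1:   IN={f:0; rest ⊤}   OUT={a:0, b:0, e:-, f:0; rest ⊤}
  B2:   IN={a:0, b:0, e:-, f:0; rest ⊤}   OUT={a:-, b:0, f:0; rest ⊤}
  B3:   IN={a:-, b:0, f:0; rest ⊤}   OUT={a:0, b:0, f:0; rest ⊤}
  B4:   IN={a:0, b:0, f:0; rest ⊤}   OUT={a:0, b:0, e:0, f:0; rest ⊤}
  B5:   IN={a:0, b:0, f:0; rest ⊤}   OUT={a:0, f:0; rest ⊤}
  B6:   IN={a:0, f:0; rest ⊤}   OUT={a:-, e:-, f:0; rest ⊤}
  B7:   IN={f:0; rest ⊤}   OUT={a:0, f:-; rest ⊤}

Merge at B2: IN[B2] = OUT[B1] = {a: 0, b: 0, c: ⊤, d: ⊤, e: -, f: 0}
Applying B2's transfer function to that IN value gives OUT[B2] (row B2 above).

Answer: {a: -, b: 0, c: ⊤, d: ⊤, e: ⊤, f: 0}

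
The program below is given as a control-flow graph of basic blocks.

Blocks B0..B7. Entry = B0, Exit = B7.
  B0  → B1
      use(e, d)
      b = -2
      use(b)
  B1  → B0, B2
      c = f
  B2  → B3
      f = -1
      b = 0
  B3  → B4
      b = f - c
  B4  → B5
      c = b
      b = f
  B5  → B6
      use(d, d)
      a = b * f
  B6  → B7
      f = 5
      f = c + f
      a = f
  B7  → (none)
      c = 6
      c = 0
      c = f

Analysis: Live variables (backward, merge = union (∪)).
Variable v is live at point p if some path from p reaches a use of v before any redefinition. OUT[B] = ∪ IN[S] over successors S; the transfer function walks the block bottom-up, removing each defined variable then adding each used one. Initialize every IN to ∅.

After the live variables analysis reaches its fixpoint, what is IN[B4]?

Converged values:
  B0:  IN={d, e, f}  OUT={d, e, f}
  B1:  IN={d, e, f}  OUT={c, d, e, f}
  B2:  IN={c, d}  OUT={c, d, f}
  B3:  IN={c, d, f}  OUT={b, d, f}
  B4:  IN={b, d, f}  OUT={b, c, d, f}
  B5:  IN={b, c, d, f}  OUT={c}
  B6:  IN={c}  OUT={f}
  B7:  IN={f}  OUT={}

Merge at B4: OUT[B4] = IN[B5] = {b, c, d, f}
Applying B4's transfer function to that OUT value gives IN[B4] (row B4 above).

Answer: {b, d, f}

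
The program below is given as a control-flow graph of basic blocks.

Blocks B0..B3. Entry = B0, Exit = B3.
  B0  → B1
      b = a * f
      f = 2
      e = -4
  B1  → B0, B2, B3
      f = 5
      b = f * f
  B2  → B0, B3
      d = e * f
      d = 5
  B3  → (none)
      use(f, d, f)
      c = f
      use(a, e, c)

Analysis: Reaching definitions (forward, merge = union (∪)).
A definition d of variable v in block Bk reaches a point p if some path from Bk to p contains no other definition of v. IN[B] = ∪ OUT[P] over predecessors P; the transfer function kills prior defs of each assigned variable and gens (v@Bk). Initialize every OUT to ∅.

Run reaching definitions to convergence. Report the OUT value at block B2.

Per-block solution:
  B0: | IN={b@B1, d@B2, e@B0, f@B1} | OUT={b@B0, d@B2, e@B0, f@B0}
  B1: | IN={b@B0, d@B2, e@B0, f@B0} | OUT={b@B1, d@B2, e@B0, f@B1}
  B2: | IN={b@B1, d@B2, e@B0, f@B1} | OUT={b@B1, d@B2, e@B0, f@B1}
  B3: | IN={b@B1, d@B2, e@B0, f@B1} | OUT={b@B1, c@B3, d@B2, e@B0, f@B1}

Merge at B2: IN[B2] = OUT[B1] = {b@B1, d@B2, e@B0, f@B1}
Applying B2's transfer function to that IN value gives OUT[B2] (row B2 above).

Answer: {b@B1, d@B2, e@B0, f@B1}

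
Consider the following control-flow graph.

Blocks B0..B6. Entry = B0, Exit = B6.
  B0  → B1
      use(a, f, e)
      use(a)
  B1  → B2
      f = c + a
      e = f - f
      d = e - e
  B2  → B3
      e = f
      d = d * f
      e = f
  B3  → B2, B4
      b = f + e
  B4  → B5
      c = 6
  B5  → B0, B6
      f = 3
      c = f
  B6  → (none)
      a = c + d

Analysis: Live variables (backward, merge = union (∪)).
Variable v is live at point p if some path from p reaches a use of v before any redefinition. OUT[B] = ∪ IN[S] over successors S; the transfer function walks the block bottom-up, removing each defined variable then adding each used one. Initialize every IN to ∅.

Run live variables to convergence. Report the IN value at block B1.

Per-block solution:
  B0:  IN={a, c, e, f}  OUT={a, c}
  B1:  IN={a, c}  OUT={a, d, f}
  B2:  IN={a, d, f}  OUT={a, d, e, f}
  B3:  IN={a, d, e, f}  OUT={a, d, e, f}
  B4:  IN={a, d, e}  OUT={a, d, e}
  B5:  IN={a, d, e}  OUT={a, c, d, e, f}
  B6:  IN={c, d}  OUT={}

Merge at B1: OUT[B1] = IN[B2] = {a, d, f}
Applying B1's transfer function to that OUT value gives IN[B1] (row B1 above).

Answer: {a, c}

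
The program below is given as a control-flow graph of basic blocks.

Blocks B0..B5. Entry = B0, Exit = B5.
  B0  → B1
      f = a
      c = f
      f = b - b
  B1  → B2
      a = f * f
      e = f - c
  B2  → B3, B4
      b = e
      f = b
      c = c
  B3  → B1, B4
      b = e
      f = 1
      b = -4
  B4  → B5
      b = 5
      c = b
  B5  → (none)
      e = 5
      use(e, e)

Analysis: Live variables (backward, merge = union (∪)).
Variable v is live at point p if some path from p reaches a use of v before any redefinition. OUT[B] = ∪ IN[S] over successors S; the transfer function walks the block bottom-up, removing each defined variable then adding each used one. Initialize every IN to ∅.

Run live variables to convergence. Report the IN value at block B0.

Fixpoint table:
  B0: | IN={a, b} | OUT={c, f}
  B1: | IN={c, f} | OUT={c, e}
  B2: | IN={c, e} | OUT={c, e}
  B3: | IN={c, e} | OUT={c, f}
  B4: | IN={} | OUT={}
  B5: | IN={} | OUT={}

Merge at B0: OUT[B0] = IN[B1] = {c, f}
Applying B0's transfer function to that OUT value gives IN[B0] (row B0 above).

Answer: {a, b}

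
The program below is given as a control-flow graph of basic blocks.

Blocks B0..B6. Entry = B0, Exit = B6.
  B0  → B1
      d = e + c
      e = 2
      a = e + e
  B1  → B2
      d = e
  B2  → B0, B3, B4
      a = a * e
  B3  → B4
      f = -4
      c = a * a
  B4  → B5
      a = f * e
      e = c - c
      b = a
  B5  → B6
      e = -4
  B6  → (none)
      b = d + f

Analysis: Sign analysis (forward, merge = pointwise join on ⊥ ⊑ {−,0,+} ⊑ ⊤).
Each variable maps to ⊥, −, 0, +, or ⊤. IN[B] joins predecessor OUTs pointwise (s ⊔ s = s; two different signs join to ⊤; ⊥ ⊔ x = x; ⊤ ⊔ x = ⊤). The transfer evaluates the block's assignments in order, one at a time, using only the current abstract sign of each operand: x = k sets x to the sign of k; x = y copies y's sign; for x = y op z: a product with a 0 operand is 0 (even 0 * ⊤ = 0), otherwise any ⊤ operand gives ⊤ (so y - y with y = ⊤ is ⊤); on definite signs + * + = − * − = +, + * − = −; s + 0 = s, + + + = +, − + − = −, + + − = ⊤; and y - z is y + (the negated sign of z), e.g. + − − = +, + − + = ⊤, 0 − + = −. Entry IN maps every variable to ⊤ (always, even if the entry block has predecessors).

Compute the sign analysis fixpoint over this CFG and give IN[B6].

Per-block solution:
  B0:  IN=(all ⊤)  OUT={a:+, e:+; rest ⊤}
  B1:  IN={a:+, e:+; rest ⊤}  OUT={a:+, d:+, e:+; rest ⊤}
  B2:  IN={a:+, d:+, e:+; rest ⊤}  OUT={a:+, d:+, e:+; rest ⊤}
  B3:  IN={a:+, d:+, e:+; rest ⊤}  OUT={a:+, c:+, d:+, e:+, f:-; rest ⊤}
  B4:  IN={a:+, d:+, e:+; rest ⊤}  OUT={d:+; rest ⊤}
  B5:  IN={d:+; rest ⊤}  OUT={d:+, e:-; rest ⊤}
  B6:  IN={d:+, e:-; rest ⊤}  OUT={d:+, e:-; rest ⊤}

Merge at B6: IN[B6] = OUT[B5] = {a: ⊤, b: ⊤, c: ⊤, d: +, e: -, f: ⊤}

Answer: {a: ⊤, b: ⊤, c: ⊤, d: +, e: -, f: ⊤}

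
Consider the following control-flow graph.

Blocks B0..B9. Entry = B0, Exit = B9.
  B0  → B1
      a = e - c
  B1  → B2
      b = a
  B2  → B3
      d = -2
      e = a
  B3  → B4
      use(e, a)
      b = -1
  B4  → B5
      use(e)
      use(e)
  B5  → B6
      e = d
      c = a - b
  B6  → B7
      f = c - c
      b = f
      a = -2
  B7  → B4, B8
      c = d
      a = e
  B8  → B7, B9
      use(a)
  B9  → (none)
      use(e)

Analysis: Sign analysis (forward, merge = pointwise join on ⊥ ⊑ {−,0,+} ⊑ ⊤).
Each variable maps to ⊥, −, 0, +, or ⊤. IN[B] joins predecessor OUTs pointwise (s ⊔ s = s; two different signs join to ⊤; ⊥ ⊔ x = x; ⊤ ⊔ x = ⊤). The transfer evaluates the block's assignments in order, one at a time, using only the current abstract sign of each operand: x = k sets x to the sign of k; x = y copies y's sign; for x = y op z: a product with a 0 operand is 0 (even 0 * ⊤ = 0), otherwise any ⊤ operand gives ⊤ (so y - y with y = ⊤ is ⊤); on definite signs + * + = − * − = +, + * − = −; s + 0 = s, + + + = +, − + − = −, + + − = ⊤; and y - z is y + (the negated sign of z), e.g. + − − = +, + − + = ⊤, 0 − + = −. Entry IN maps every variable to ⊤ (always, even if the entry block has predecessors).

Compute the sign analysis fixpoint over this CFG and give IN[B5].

Answer: {a: ⊤, b: ⊤, c: ⊤, d: -, e: ⊤, f: ⊤}

Trace:
Per-block solution:
  B0:   IN=(all ⊤)   OUT=(all ⊤)
  B1:   IN=(all ⊤)   OUT=(all ⊤)
  B2:   IN=(all ⊤)   OUT={d:-; rest ⊤}
  B3:   IN={d:-; rest ⊤}   OUT={b:-, d:-; rest ⊤}
  B4:   IN={d:-; rest ⊤}   OUT={d:-; rest ⊤}
  B5:   IN={d:-; rest ⊤}   OUT={d:-, e:-; rest ⊤}
  B6:   IN={d:-, e:-; rest ⊤}   OUT={a:-, d:-, e:-; rest ⊤}
  B7:   IN={a:-, d:-, e:-; rest ⊤}   OUT={a:-, c:-, d:-, e:-; rest ⊤}
  B8:   IN={a:-, c:-, d:-, e:-; rest ⊤}   OUT={a:-, c:-, d:-, e:-; rest ⊤}
  B9:   IN={a:-, c:-, d:-, e:-; rest ⊤}   OUT={a:-, c:-, d:-, e:-; rest ⊤}

Merge at B5: IN[B5] = OUT[B4] = {a: ⊤, b: ⊤, c: ⊤, d: -, e: ⊤, f: ⊤}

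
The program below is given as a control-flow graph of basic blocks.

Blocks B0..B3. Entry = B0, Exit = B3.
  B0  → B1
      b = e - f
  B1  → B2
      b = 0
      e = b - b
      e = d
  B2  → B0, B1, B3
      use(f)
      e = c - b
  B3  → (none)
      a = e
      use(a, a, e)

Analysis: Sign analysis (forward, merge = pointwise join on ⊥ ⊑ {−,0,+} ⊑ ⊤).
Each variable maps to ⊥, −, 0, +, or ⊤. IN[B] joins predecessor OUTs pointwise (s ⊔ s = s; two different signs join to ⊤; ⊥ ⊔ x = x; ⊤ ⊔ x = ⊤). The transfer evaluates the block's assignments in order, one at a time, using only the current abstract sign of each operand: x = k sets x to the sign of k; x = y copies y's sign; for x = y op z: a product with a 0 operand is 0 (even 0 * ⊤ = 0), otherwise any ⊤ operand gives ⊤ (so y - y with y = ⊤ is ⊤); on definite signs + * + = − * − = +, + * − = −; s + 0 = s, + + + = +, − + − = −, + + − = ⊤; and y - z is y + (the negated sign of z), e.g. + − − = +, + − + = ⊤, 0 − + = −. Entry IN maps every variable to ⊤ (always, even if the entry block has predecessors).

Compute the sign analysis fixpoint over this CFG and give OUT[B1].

Answer: {a: ⊤, b: 0, c: ⊤, d: ⊤, e: ⊤, f: ⊤}

Working:
Fixpoint table:
  B0:  IN=(all ⊤)  OUT=(all ⊤)
  B1:  IN=(all ⊤)  OUT={b:0; rest ⊤}
  B2:  IN={b:0; rest ⊤}  OUT={b:0; rest ⊤}
  B3:  IN={b:0; rest ⊤}  OUT={b:0; rest ⊤}

Merge at B1: IN[B1] = OUT[B0] ⊔ OUT[B2] = {a: ⊤, b: ⊤, c: ⊤, d: ⊤, e: ⊤, f: ⊤}
Applying B1's transfer function to that IN value gives OUT[B1] (row B1 above).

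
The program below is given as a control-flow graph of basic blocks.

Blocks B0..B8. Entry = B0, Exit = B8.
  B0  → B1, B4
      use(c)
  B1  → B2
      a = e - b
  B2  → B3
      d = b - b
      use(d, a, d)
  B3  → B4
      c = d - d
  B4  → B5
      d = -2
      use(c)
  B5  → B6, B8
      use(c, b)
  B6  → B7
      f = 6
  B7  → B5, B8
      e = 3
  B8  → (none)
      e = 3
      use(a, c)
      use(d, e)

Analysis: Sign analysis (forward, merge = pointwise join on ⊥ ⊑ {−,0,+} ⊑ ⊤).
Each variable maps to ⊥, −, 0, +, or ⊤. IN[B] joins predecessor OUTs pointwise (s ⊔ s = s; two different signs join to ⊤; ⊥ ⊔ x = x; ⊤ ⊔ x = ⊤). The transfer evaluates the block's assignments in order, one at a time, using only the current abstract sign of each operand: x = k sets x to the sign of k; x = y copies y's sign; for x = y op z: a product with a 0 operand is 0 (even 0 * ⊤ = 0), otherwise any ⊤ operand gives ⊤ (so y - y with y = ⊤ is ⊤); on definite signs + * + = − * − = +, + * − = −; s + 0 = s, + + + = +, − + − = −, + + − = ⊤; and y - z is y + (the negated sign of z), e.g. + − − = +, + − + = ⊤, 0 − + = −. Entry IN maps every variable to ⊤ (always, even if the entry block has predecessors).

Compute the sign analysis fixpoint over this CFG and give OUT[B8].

Fixpoint table:
  B0:  IN=(all ⊤)  OUT=(all ⊤)
  B1:  IN=(all ⊤)  OUT=(all ⊤)
  B2:  IN=(all ⊤)  OUT=(all ⊤)
  B3:  IN=(all ⊤)  OUT=(all ⊤)
  B4:  IN=(all ⊤)  OUT={d:-; rest ⊤}
  B5:  IN={d:-; rest ⊤}  OUT={d:-; rest ⊤}
  B6:  IN={d:-; rest ⊤}  OUT={d:-, f:+; rest ⊤}
  B7:  IN={d:-, f:+; rest ⊤}  OUT={d:-, e:+, f:+; rest ⊤}
  B8:  IN={d:-; rest ⊤}  OUT={d:-, e:+; rest ⊤}

Merge at B8: IN[B8] = OUT[B5] ⊔ OUT[B7] = {a: ⊤, b: ⊤, c: ⊤, d: -, e: ⊤, f: ⊤}
Applying B8's transfer function to that IN value gives OUT[B8] (row B8 above).

Answer: {a: ⊤, b: ⊤, c: ⊤, d: -, e: +, f: ⊤}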